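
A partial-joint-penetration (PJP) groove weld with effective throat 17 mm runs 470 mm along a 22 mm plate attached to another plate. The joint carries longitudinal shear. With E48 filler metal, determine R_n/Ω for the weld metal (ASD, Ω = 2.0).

E48XX → F_EXX = 480 MPa.
Effective throat (given) t_e = 17 mm.
A_we = 17 × 470 = 7990 mm².
F_nw = 0.6 F_EXX = 288 MPa.
R_n/Ω = (288 × 7990) / 2.0 × 10⁻³ = 1151 kN.

R_n/Ω ≈ 1150 kN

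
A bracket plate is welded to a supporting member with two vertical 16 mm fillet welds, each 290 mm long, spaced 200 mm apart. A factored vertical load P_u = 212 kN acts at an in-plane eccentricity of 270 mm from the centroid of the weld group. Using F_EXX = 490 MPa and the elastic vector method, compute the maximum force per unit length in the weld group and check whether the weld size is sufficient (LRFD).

Total weld length L_w = 580 mm. Treat welds as unit-width lines.
Polar moment about centroid: J = 2[d³/12 + d(b/2)²] = 2[290³/12 + 290×100²] = 9865000 mm³.
Direct shear f_v = P/L_w = 212×10³ / 580 = 365.5 N/mm (vertical).
Torsion M = P·e = 212×10³ × 270 = 57240000 N·mm.
Critical point at (x, y) = (100, 145) from centroid. f_tx = M·y/J = 841.4 N/mm; f_ty = M·x/J = 580.2 N/mm.
Resultant f_max = √[f_tx² + (f_v + f_ty)²] = √[841.4² + (365.5 + 580.2)²] = 1266 N/mm.
Capacity per unit length: φr_n = 0.75 × 0.6 × 490 × (0.707 × 16) = 2494 N/mm.
1266 ≤ 2494 → adequate.

f_max ≈ 1270 N/mm; adequate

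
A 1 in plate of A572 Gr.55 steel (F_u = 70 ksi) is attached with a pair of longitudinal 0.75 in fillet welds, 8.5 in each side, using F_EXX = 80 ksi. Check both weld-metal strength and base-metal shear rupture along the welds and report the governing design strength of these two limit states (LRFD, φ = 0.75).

t_e = 0.707 × 0.75 = 0.5302 in; L = 17 in.
Weld metal: φR_n = 0.75 × 0.6 × 80 × 0.5302 × 17 = 324.5 kips.
Base metal (shear rupture): φR_n = 0.75 × 0.6 × 70 × 1 × 17 = 535.5 kips.
Governing: weld metal.

φR_n ≈ 325 kips (weld metal governs)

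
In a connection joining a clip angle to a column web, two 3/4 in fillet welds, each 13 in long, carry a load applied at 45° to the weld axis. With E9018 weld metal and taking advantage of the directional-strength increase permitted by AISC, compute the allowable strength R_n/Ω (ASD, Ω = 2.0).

E90XX → F_EXX = 90 ksi.
t_e = 0.707 × 0.75 = 0.5302 in; A_we = 0.5302 × 26 = 13.79 in².
Directional factor: 1.0 + 0.5 sin^1.5(45°) = 1.297.
F_nw = 0.6 × 90 × 1.297 = 70.05 ksi.
R_n/Ω = (70.05 × 13.79) / 2.0 = 482.9 kip.

R_n/Ω ≈ 483 kip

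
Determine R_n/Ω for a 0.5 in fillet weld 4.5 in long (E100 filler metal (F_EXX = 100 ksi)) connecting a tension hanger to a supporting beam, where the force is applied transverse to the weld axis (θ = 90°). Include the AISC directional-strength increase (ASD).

t_e = 0.707 × 0.5 = 0.3535 in; A_we = 0.3535 × 4.5 = 1.591 in².
Directional factor: 1.0 + 0.5 sin^1.5(90°) = 1.5.
F_nw = 0.6 × 100 × 1.5 = 90 ksi.
R_n/Ω = (90 × 1.591) / 2.0 = 71.58 kips.

R_n/Ω ≈ 71.6 kips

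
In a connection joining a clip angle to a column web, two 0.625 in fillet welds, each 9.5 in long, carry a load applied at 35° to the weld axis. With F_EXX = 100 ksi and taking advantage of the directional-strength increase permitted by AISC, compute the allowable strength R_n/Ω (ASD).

R_n/Ω ≈ 307 kip

t_e = 0.707 × 0.625 = 0.4419 in; A_we = 0.4419 × 19 = 8.396 in².
Directional factor: 1.0 + 0.5 sin^1.5(35°) = 1.217.
F_nw = 0.6 × 100 × 1.217 = 73.03 ksi.
R_n/Ω = (73.03 × 8.396) / 2.0 = 306.6 kip.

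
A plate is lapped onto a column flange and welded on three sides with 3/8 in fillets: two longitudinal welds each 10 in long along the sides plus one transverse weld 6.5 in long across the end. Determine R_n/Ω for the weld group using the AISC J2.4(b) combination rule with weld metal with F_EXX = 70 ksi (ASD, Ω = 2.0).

t_e = 0.707 × 0.375 = 0.2651 in.
R_nwl = 0.6 × 70 × 0.2651 × 20 = 222.7 kip (longitudinal, 2 welds).
R_nwt = 0.6 × 70 × 0.2651 × 6.5 = 72.38 kip (transverse, base value).
(i) R_nwl + R_nwt = 295.1 kip; (ii) 0.85 R_nwl + 1.5 R_nwt = 297.9 kip.
R_n = max = 297.9 kip [governs: (ii)]; R_n/Ω = 148.9 kip.

R_n/Ω ≈ 149 kip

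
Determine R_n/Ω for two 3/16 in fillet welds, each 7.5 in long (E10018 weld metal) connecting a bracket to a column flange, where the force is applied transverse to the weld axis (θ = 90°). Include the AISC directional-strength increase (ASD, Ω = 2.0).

R_n/Ω ≈ 89.5 kips

E100XX → F_EXX = 100 ksi.
t_e = 0.707 × 0.1875 = 0.1326 in; A_we = 0.1326 × 15 = 1.988 in².
Directional factor: 1.0 + 0.5 sin^1.5(90°) = 1.5.
F_nw = 0.6 × 100 × 1.5 = 90 ksi.
R_n/Ω = (90 × 1.988) / 2.0 = 89.48 kips.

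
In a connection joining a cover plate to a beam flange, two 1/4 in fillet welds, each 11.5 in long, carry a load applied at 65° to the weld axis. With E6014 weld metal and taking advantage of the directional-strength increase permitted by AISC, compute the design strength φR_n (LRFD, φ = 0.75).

φR_n ≈ 157 kips

E60XX → F_EXX = 60 ksi.
t_e = 0.707 × 0.25 = 0.1767 in; A_we = 0.1767 × 23 = 4.065 in².
Directional factor: 1.0 + 0.5 sin^1.5(65°) = 1.431.
F_nw = 0.6 × 60 × 1.431 = 51.53 ksi.
φR_n = 0.75 × 51.53 × 4.065 = 157.1 kips.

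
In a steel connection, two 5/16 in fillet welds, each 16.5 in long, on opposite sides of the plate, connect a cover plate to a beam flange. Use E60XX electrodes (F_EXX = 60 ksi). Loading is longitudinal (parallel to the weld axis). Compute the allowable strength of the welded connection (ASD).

R_n/Ω ≈ 131 kip

Effective throat t_e = 0.707 × 0.3125 = 0.2209 in.
Total length L = 33 in; A_we = 0.2209 × 33 = 7.291 in².
F_nw = 0.6 F_EXX = 0.6 × 60 = 36 ksi.
R_n = 36 × 7.291 = 262.5 kip; R_n/Ω = 262.5/2.0 = 131.2 kip.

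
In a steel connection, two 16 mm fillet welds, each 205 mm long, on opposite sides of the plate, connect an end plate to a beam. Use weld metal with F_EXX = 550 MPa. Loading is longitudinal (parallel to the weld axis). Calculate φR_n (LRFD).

Effective throat t_e = 0.707 × 16 = 11.31 mm.
Total length L = 410 mm; A_we = 11.31 × 410 = 4638 mm².
F_nw = 0.6 F_EXX = 0.6 × 550 = 330 MPa.
φR_n = 0.75 × 330 × 4638 × 10⁻³ = 1148 kN.

φR_n ≈ 1150 kN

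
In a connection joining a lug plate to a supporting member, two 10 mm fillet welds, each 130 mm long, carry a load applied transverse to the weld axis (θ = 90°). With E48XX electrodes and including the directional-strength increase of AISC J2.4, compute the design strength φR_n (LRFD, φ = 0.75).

φR_n ≈ 596 kN

E48XX → F_EXX = 480 MPa.
t_e = 0.707 × 10 = 7.07 mm; A_we = 7.07 × 260 = 1838 mm².
Directional factor: 1.0 + 0.5 sin^1.5(90°) = 1.5.
F_nw = 0.6 × 480 × 1.5 = 432 MPa.
φR_n = 0.75 × 432 × 1838 × 10⁻³ = 595.6 kN.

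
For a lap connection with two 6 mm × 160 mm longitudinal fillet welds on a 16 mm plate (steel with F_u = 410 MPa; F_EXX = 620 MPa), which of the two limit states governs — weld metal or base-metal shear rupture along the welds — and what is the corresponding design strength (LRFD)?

φR_n ≈ 379 kN (weld metal governs)

t_e = 0.707 × 6 = 4.242 mm; L = 320 mm.
Weld metal: φR_n = 0.75 × 0.6 × 620 × 4.242 × 320 × 10⁻³ = 378.7 kN.
Base metal (shear rupture): φR_n = 0.75 × 0.6 × 410 × 16 × 320 × 10⁻³ = 944.6 kN.
Governing: weld metal.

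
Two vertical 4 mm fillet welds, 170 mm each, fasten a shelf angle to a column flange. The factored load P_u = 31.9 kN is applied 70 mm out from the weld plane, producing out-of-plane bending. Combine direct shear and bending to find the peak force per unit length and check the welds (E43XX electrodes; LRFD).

f_max ≈ 250 N/mm; adequate

E43XX → F_EXX = 430 MPa.
L_w = 2 × 170 = 340 mm; section modulus (unit throat) S = 2 × L²/6 = 9633 mm².
Direct shear f_v = P/L_w = 31.9×10³/340 = 93.82 N/mm.
Moment M = P × e = 31.9×10³ × 70 = 2233000 N·mm; bending f_b = M/S = 231.8 N/mm.
f_max = √(f_v² + f_b²) = √(93.82² + 231.8²) = 250.1 N/mm.
φr_n = 0.75 × 0.6 × 430 × (0.707 × 4) = 547.2 N/mm → adequate.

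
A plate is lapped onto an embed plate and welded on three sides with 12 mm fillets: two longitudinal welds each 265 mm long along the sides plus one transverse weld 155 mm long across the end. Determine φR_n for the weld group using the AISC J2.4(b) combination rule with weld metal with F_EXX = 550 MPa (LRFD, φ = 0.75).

t_e = 0.707 × 12 = 8.484 mm.
R_nwl = 0.6 × 550 × 8.484 × 530 × 10⁻³ = 1484 kN (longitudinal, 2 welds).
R_nwt = 0.6 × 550 × 8.484 × 155 × 10⁻³ = 434 kN (transverse, base value).
(i) R_nwl + R_nwt = 1918 kN; (ii) 0.85 R_nwl + 1.5 R_nwt = 1912 kN.
R_n = max = 1918 kN [governs: (i)]; φR_n = 1438 kN.

φR_n ≈ 1440 kN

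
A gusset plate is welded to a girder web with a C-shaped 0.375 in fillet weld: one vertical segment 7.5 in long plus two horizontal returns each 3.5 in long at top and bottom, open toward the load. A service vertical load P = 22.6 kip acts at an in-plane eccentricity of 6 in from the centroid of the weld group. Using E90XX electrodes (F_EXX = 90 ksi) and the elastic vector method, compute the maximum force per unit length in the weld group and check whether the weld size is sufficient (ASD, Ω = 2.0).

Total weld length L_w = 14.5 in. Treat welds as unit-width lines.
Centroid: x̄ = 2×3.5×1.75 / 14.5 = 0.8448 in from the vertical weld.
Polar moment about centroid: J = I_x + I_y = [7.5³/12 + 2×3.5×3.75²] + [7.5×0.8448² + 2(3.5³/12 + 3.5×0.9052²)] = 151.8 in³.
Direct shear f_v = P/L_w = 22.6 / 14.5 = 1.559 kip/in (vertical).
Torsion M = P·e = 22.6 × 6 = 135.6 kip·in.
Critical point at (x, y) = (2.655, 3.75) from centroid. f_tx = M·y/J = 3.349 kip/in; f_ty = M·x/J = 2.371 kip/in.
Resultant f_max = √[f_tx² + (f_v + f_ty)²] = √[3.349² + (1.559 + 2.371)²] = 5.164 kip/in.
Capacity per unit length: r_n/Ω = (1/2.0) × 0.6 × 90 × (0.707 × 0.375) = 7.158 kip/in.
5.164 ≤ 7.158 → adequate.

f_max ≈ 5.16 kip/in; adequate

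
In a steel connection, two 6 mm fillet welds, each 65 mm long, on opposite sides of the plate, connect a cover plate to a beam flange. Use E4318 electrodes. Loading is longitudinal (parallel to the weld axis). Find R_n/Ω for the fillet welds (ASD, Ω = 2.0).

E43XX → F_EXX = 430 MPa.
Effective throat t_e = 0.707 × 6 = 4.242 mm.
Total length L = 130 mm; A_we = 4.242 × 130 = 551.5 mm².
F_nw = 0.6 F_EXX = 0.6 × 430 = 258 MPa.
R_n = 258 × 551.5 × 10⁻³ = 142.3 kN; R_n/Ω = 142.3/2.0 = 71.14 kN.

R_n/Ω ≈ 71.1 kN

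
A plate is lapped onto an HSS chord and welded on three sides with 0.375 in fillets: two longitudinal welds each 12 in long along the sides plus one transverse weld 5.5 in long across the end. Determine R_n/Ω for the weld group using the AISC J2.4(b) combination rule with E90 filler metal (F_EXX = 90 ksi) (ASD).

t_e = 0.707 × 0.375 = 0.2651 in.
R_nwl = 0.6 × 90 × 0.2651 × 24 = 343.6 kips (longitudinal, 2 welds).
R_nwt = 0.6 × 90 × 0.2651 × 5.5 = 78.74 kips (transverse, base value).
(i) R_nwl + R_nwt = 422.3 kips; (ii) 0.85 R_nwl + 1.5 R_nwt = 410.2 kips.
R_n = max = 422.3 kips [governs: (i)]; R_n/Ω = 211.2 kips.

R_n/Ω ≈ 211 kips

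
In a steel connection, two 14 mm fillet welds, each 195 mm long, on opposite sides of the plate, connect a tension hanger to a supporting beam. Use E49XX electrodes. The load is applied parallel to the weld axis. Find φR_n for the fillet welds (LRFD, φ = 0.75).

φR_n ≈ 851 kN

E49XX → F_EXX = 490 MPa.
Effective throat t_e = 0.707 × 14 = 9.898 mm.
Total length L = 390 mm; A_we = 9.898 × 390 = 3860 mm².
F_nw = 0.6 F_EXX = 0.6 × 490 = 294 MPa.
φR_n = 0.75 × 294 × 3860 × 10⁻³ = 851.2 kN.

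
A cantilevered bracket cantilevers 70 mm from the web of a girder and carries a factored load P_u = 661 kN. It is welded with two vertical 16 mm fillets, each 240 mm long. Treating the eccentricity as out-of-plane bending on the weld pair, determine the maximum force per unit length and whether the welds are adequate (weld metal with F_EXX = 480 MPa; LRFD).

L_w = 2 × 240 = 480 mm; section modulus (unit throat) S = 2 × L²/6 = 19200 mm².
Direct shear f_v = P/L_w = 661×10³/480 = 1377 N/mm.
Moment M = P × e = 661×10³ × 70 = 46270000 N·mm; bending f_b = M/S = 2410 N/mm.
f_max = √(f_v² + f_b²) = √(1377² + 2410²) = 2776 N/mm.
φr_n = 0.75 × 0.6 × 480 × (0.707 × 16) = 2443 N/mm → NOT adequate.

f_max ≈ 2780 N/mm; NOT adequate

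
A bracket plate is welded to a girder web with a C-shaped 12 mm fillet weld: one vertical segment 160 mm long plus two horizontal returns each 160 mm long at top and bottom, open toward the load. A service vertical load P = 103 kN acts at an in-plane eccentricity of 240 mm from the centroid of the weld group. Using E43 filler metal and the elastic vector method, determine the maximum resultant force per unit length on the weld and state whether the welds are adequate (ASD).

f_max ≈ 1060 N/mm; adequate

E43XX → F_EXX = 430 MPa.
Total weld length L_w = 480 mm. Treat welds as unit-width lines.
Centroid: x̄ = 2×160×80 / 480 = 53.33 mm from the vertical weld.
Polar moment about centroid: J = I_x + I_y = [160³/12 + 2×160×80²] + [160×53.33² + 2(160³/12 + 160×26.67²)] = 3755000 mm³.
Direct shear f_v = P/L_w = 103×10³ / 480 = 214.6 N/mm (vertical).
Torsion M = P·e = 103×10³ × 240 = 24720000 N·mm.
Critical point at (x, y) = (106.7, 80) from centroid. f_tx = M·y/J = 526.7 N/mm; f_ty = M·x/J = 702.3 N/mm.
Resultant f_max = √[f_tx² + (f_v + f_ty)²] = √[526.7² + (214.6 + 702.3)²] = 1057 N/mm.
Capacity per unit length: r_n/Ω = (1/2.0) × 0.6 × 430 × (0.707 × 12) = 1094 N/mm.
1057 ≤ 1094 → adequate.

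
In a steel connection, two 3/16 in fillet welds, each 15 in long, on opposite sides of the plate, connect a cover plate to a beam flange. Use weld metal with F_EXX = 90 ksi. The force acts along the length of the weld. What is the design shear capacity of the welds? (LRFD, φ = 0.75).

φR_n ≈ 161 kip

Effective throat t_e = 0.707 × 0.1875 = 0.1326 in.
Total length L = 30 in; A_we = 0.1326 × 30 = 3.977 in².
F_nw = 0.6 F_EXX = 0.6 × 90 = 54 ksi.
φR_n = 0.75 × 54 × 3.977 = 161.1 kip.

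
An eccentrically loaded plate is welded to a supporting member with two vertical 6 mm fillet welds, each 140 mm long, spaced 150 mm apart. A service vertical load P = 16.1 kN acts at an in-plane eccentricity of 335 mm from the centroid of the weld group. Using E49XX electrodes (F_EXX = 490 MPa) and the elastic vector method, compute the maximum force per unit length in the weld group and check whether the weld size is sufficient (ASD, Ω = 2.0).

f_max ≈ 317 N/mm; adequate

Total weld length L_w = 280 mm. Treat welds as unit-width lines.
Polar moment about centroid: J = 2[d³/12 + d(b/2)²] = 2[140³/12 + 140×75²] = 2032000 mm³.
Direct shear f_v = P/L_w = 16.1×10³ / 280 = 57.5 N/mm (vertical).
Torsion M = P·e = 16.1×10³ × 335 = 5393500 N·mm.
Critical point at (x, y) = (75, 70) from centroid. f_tx = M·y/J = 185.8 N/mm; f_ty = M·x/J = 199 N/mm.
Resultant f_max = √[f_tx² + (f_v + f_ty)²] = √[185.8² + (57.5 + 199)²] = 316.7 N/mm.
Capacity per unit length: r_n/Ω = (1/2.0) × 0.6 × 490 × (0.707 × 6) = 623.6 N/mm.
316.7 ≤ 623.6 → adequate.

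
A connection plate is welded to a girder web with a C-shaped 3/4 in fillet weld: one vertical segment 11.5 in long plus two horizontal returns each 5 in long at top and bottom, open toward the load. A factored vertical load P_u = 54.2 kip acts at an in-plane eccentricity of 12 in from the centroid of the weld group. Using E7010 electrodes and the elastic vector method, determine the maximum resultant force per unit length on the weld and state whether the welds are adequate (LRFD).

E70XX → F_EXX = 70 ksi.
Total weld length L_w = 21.5 in. Treat welds as unit-width lines.
Centroid: x̄ = 2×5×2.5 / 21.5 = 1.163 in from the vertical weld.
Polar moment about centroid: J = I_x + I_y = [11.5³/12 + 2×5×5.75²] + [11.5×1.163² + 2(5³/12 + 5×1.337²)] = 511.6 in³.
Direct shear f_v = P/L_w = 54.2 / 21.5 = 2.521 kip/in (vertical).
Torsion M = P·e = 54.2 × 12 = 650.4 kip·in.
Critical point at (x, y) = (3.837, 5.75) from centroid. f_tx = M·y/J = 7.31 kip/in; f_ty = M·x/J = 4.878 kip/in.
Resultant f_max = √[f_tx² + (f_v + f_ty)²] = √[7.31² + (2.521 + 4.878)²] = 10.4 kip/in.
Capacity per unit length: φr_n = 0.75 × 0.6 × 70 × (0.707 × 0.75) = 16.7 kip/in.
10.4 ≤ 16.7 → adequate.

f_max ≈ 10.4 kip/in; adequate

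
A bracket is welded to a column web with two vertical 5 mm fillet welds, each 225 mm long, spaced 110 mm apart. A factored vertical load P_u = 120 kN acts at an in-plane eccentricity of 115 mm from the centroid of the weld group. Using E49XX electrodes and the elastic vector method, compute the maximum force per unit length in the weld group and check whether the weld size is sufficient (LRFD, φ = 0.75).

E49XX → F_EXX = 490 MPa.
Total weld length L_w = 450 mm. Treat welds as unit-width lines.
Polar moment about centroid: J = 2[d³/12 + d(b/2)²] = 2[225³/12 + 225×55²] = 3260000 mm³.
Direct shear f_v = P/L_w = 120×10³ / 450 = 266.7 N/mm (vertical).
Torsion M = P·e = 120×10³ × 115 = 13800000 N·mm.
Critical point at (x, y) = (55, 112.5) from centroid. f_tx = M·y/J = 476.3 N/mm; f_ty = M·x/J = 232.8 N/mm.
Resultant f_max = √[f_tx² + (f_v + f_ty)²] = √[476.3² + (266.7 + 232.8)²] = 690.2 N/mm.
Capacity per unit length: φr_n = 0.75 × 0.6 × 490 × (0.707 × 5) = 779.5 N/mm.
690.2 ≤ 779.5 → adequate.

f_max ≈ 690 N/mm; adequate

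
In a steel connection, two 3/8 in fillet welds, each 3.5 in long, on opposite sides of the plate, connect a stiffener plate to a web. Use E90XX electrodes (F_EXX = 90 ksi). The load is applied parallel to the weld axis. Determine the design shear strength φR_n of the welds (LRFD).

Effective throat t_e = 0.707 × 0.375 = 0.2651 in.
Total length L = 7 in; A_we = 0.2651 × 7 = 1.856 in².
F_nw = 0.6 F_EXX = 0.6 × 90 = 54 ksi.
φR_n = 0.75 × 54 × 1.856 = 75.16 kips.

φR_n ≈ 75.2 kips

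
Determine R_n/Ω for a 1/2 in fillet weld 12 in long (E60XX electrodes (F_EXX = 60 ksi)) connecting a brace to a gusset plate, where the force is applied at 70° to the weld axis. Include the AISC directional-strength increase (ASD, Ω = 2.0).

t_e = 0.707 × 0.5 = 0.3535 in; A_we = 0.3535 × 12 = 4.242 in².
Directional factor: 1.0 + 0.5 sin^1.5(70°) = 1.455.
F_nw = 0.6 × 60 × 1.455 = 52.4 ksi.
R_n/Ω = (52.4 × 4.242) / 2.0 = 111.1 kip.

R_n/Ω ≈ 111 kip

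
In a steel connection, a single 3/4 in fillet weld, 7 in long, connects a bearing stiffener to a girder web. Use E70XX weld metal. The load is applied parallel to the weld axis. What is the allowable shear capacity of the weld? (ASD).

R_n/Ω ≈ 77.9 kips

E70XX → F_EXX = 70 ksi.
Effective throat t_e = 0.707 × 0.75 = 0.5302 in.
Total length L = 7 in; A_we = 0.5302 × 7 = 3.712 in².
F_nw = 0.6 F_EXX = 0.6 × 70 = 42 ksi.
R_n = 42 × 3.712 = 155.9 kips; R_n/Ω = 155.9/2.0 = 77.95 kips.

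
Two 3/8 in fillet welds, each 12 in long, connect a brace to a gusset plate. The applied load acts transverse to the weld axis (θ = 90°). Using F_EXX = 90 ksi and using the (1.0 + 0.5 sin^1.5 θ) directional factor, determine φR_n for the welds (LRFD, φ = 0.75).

φR_n ≈ 387 kip

t_e = 0.707 × 0.375 = 0.2651 in; A_we = 0.2651 × 24 = 6.363 in².
Directional factor: 1.0 + 0.5 sin^1.5(90°) = 1.5.
F_nw = 0.6 × 90 × 1.5 = 81 ksi.
φR_n = 0.75 × 81 × 6.363 = 386.6 kip.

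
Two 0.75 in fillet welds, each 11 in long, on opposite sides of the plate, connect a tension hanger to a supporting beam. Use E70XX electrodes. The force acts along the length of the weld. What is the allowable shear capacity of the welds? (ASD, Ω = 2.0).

R_n/Ω ≈ 245 kip

E70XX → F_EXX = 70 ksi.
Effective throat t_e = 0.707 × 0.75 = 0.5302 in.
Total length L = 22 in; A_we = 0.5302 × 22 = 11.67 in².
F_nw = 0.6 F_EXX = 0.6 × 70 = 42 ksi.
R_n = 42 × 11.67 = 490 kip; R_n/Ω = 490/2.0 = 245 kip.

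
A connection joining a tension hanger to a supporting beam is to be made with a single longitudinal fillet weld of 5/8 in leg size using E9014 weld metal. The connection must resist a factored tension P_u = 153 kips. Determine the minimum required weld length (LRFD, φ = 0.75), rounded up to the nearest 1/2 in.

E90XX → F_EXX = 90 ksi.
Throat t_e = 0.707 × 0.625 = 0.4419 in.
φr_n = 0.75 × 0.6 × 90 × 0.4419 = 17.9 kips/in.
L_req = P_u / φr_n = 153 / 17.9 = 8.549 in total.
Round up → use L = 9 in.

L = 9 in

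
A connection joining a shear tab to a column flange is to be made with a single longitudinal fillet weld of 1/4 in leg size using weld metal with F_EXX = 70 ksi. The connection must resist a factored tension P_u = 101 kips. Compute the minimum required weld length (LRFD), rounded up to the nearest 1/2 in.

L = 18.5 in

Throat t_e = 0.707 × 0.25 = 0.1767 in.
φr_n = 0.75 × 0.6 × 70 × 0.1767 = 5.568 kips/in.
L_req = P_u / φr_n = 101 / 5.568 = 18.14 in total.
Round up → use L = 18.5 in.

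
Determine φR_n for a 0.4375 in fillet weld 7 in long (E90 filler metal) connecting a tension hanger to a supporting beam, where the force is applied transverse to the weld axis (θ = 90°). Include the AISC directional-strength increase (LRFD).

φR_n ≈ 132 kip

E90XX → F_EXX = 90 ksi.
t_e = 0.707 × 0.4375 = 0.3093 in; A_we = 0.3093 × 7 = 2.165 in².
Directional factor: 1.0 + 0.5 sin^1.5(90°) = 1.5.
F_nw = 0.6 × 90 × 1.5 = 81 ksi.
φR_n = 0.75 × 81 × 2.165 = 131.5 kip.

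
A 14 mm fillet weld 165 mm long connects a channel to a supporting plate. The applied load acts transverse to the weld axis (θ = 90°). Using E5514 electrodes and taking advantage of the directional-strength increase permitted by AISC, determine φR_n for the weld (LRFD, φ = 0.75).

E55XX → F_EXX = 550 MPa.
t_e = 0.707 × 14 = 9.898 mm; A_we = 9.898 × 165 = 1633 mm².
Directional factor: 1.0 + 0.5 sin^1.5(90°) = 1.5.
F_nw = 0.6 × 550 × 1.5 = 495 MPa.
φR_n = 0.75 × 495 × 1633 × 10⁻³ = 606.3 kN.

φR_n ≈ 606 kN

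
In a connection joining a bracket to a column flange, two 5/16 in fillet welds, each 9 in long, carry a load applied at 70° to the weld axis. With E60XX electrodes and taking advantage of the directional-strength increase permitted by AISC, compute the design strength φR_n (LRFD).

φR_n ≈ 156 kip

E60XX → F_EXX = 60 ksi.
t_e = 0.707 × 0.3125 = 0.2209 in; A_we = 0.2209 × 18 = 3.977 in².
Directional factor: 1.0 + 0.5 sin^1.5(70°) = 1.455.
F_nw = 0.6 × 60 × 1.455 = 52.4 ksi.
φR_n = 0.75 × 52.4 × 3.977 = 156.3 kip.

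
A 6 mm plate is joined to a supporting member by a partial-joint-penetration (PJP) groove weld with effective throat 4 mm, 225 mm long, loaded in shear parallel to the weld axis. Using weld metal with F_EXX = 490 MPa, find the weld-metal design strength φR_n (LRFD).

φR_n ≈ 198 kN

Effective throat (given) t_e = 4 mm.
A_we = 4 × 225 = 900 mm².
F_nw = 0.6 F_EXX = 294 MPa.
φR_n = 0.75 × 294 × 900 × 10⁻³ = 198.5 kN.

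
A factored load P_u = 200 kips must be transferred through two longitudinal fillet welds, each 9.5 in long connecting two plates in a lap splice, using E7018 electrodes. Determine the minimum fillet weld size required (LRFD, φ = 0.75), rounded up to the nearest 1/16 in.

w = 1/2 in

E70XX → F_EXX = 70 ksi.
Total weld length L = 19 in.
Required throat t_e = P_u / (φ × 0.6 F_EXX × L) = 200 / (0.75 × 0.6 × 70 × 19) = 0.3342 in.
Required leg w = t_e / 0.707 = 0.4727 in → use 1/2 in.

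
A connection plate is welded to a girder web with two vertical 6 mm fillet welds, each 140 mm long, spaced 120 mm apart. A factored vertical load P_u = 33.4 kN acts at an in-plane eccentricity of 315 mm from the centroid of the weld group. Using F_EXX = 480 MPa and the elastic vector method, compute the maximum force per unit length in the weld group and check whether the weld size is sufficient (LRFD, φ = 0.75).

Total weld length L_w = 280 mm. Treat welds as unit-width lines.
Polar moment about centroid: J = 2[d³/12 + d(b/2)²] = 2[140³/12 + 140×60²] = 1465000 mm³.
Direct shear f_v = P/L_w = 33.4×10³ / 280 = 119.3 N/mm (vertical).
Torsion M = P·e = 33.4×10³ × 315 = 10521000 N·mm.
Critical point at (x, y) = (60, 70) from centroid. f_tx = M·y/J = 502.6 N/mm; f_ty = M·x/J = 430.8 N/mm.
Resultant f_max = √[f_tx² + (f_v + f_ty)²] = √[502.6² + (119.3 + 430.8)²] = 745.1 N/mm.
Capacity per unit length: φr_n = 0.75 × 0.6 × 480 × (0.707 × 6) = 916.3 N/mm.
745.1 ≤ 916.3 → adequate.

f_max ≈ 745 N/mm; adequate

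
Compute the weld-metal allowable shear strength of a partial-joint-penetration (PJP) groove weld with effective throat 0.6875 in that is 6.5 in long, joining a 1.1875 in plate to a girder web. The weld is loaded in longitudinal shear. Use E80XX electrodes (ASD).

R_n/Ω ≈ 107 kip

E80XX → F_EXX = 80 ksi.
Effective throat (given) t_e = 0.6875 in.
A_we = 0.6875 × 6.5 = 4.469 in².
F_nw = 0.6 F_EXX = 48 ksi.
R_n/Ω = (48 × 4.469) / 2.0 = 107.2 kip.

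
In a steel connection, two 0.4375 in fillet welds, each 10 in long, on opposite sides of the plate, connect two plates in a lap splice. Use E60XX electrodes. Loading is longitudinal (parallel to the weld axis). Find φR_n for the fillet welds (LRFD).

φR_n ≈ 167 kip

E60XX → F_EXX = 60 ksi.
Effective throat t_e = 0.707 × 0.4375 = 0.3093 in.
Total length L = 20 in; A_we = 0.3093 × 20 = 6.186 in².
F_nw = 0.6 F_EXX = 0.6 × 60 = 36 ksi.
φR_n = 0.75 × 36 × 6.186 = 167 kip.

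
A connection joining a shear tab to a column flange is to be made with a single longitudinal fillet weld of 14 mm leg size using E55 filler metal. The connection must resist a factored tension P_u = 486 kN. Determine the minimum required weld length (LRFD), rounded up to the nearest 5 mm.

E55XX → F_EXX = 550 MPa.
Throat t_e = 0.707 × 14 = 9.898 mm.
φr_n = 0.75 × 0.6 × 550 × 9.898 × 10⁻³ = 2.45 kN/mm.
L_req = P_u / φr_n = 486 / 2.45 = 198.4 mm total.
Round up → use L = 200 mm.

L = 200 mm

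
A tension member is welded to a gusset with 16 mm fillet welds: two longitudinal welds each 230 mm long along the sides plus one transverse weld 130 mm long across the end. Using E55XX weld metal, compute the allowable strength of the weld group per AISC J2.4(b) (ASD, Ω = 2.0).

R_n/Ω ≈ 1100 kN

E55XX → F_EXX = 550 MPa.
t_e = 0.707 × 16 = 11.31 mm.
R_nwl = 0.6 × 550 × 11.31 × 460 × 10⁻³ = 1717 kN (longitudinal, 2 welds).
R_nwt = 0.6 × 550 × 11.31 × 130 × 10⁻³ = 485.3 kN (transverse, base value).
(i) R_nwl + R_nwt = 2202 kN; (ii) 0.85 R_nwl + 1.5 R_nwt = 2188 kN.
R_n = max = 2202 kN [governs: (i)]; R_n/Ω = 1101 kN.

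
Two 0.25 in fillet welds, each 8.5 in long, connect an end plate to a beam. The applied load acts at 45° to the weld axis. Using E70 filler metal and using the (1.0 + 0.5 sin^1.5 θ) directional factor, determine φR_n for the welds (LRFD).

E70XX → F_EXX = 70 ksi.
t_e = 0.707 × 0.25 = 0.1767 in; A_we = 0.1767 × 17 = 3.005 in².
Directional factor: 1.0 + 0.5 sin^1.5(45°) = 1.297.
F_nw = 0.6 × 70 × 1.297 = 54.49 ksi.
φR_n = 0.75 × 54.49 × 3.005 = 122.8 kips.

φR_n ≈ 123 kips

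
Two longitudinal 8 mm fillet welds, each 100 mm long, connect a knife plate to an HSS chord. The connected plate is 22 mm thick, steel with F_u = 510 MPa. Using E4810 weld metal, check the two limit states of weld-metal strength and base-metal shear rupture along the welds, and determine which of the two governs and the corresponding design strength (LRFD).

φR_n ≈ 244 kN (weld metal governs)

E48XX → F_EXX = 480 MPa.
t_e = 0.707 × 8 = 5.656 mm; L = 200 mm.
Weld metal: φR_n = 0.75 × 0.6 × 480 × 5.656 × 200 × 10⁻³ = 244.3 kN.
Base metal (shear rupture): φR_n = 0.75 × 0.6 × 510 × 22 × 200 × 10⁻³ = 1010 kN.
Governing: weld metal.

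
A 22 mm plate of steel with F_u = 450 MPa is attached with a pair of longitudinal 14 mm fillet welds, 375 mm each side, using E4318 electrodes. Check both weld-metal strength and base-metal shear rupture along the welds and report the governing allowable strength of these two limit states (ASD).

E43XX → F_EXX = 430 MPa.
t_e = 0.707 × 14 = 9.898 mm; L = 750 mm.
Weld metal: R_n/Ω = (1/2.0) × 0.6 × 430 × 9.898 × 750 × 10⁻³ = 957.6 kN.
Base metal (shear rupture): R_n/Ω = (1/2.0) × 0.6 × 450 × 22 × 750 × 10⁻³ = 2228 kN.
Governing: weld metal.

R_n/Ω ≈ 958 kN (weld metal governs)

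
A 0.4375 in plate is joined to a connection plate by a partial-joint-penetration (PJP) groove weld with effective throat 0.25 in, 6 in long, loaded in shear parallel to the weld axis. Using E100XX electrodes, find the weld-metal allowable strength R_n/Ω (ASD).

E100XX → F_EXX = 100 ksi.
Effective throat (given) t_e = 0.25 in.
A_we = 0.25 × 6 = 1.5 in².
F_nw = 0.6 F_EXX = 60 ksi.
R_n/Ω = (60 × 1.5) / 2.0 = 45 kip.

R_n/Ω ≈ 45 kip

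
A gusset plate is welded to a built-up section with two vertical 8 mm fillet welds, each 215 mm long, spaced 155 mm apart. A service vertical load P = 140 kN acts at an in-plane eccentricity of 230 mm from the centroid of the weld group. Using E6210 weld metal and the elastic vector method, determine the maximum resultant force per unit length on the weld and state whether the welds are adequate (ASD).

f_max ≈ 1230 N/mm; NOT adequate

E62XX → F_EXX = 620 MPa.
Total weld length L_w = 430 mm. Treat welds as unit-width lines.
Polar moment about centroid: J = 2[d³/12 + d(b/2)²] = 2[215³/12 + 215×77.5²] = 4239000 mm³.
Direct shear f_v = P/L_w = 140×10³ / 430 = 325.6 N/mm (vertical).
Torsion M = P·e = 140×10³ × 230 = 32200000 N·mm.
Critical point at (x, y) = (77.5, 107.5) from centroid. f_tx = M·y/J = 816.6 N/mm; f_ty = M·x/J = 588.7 N/mm.
Resultant f_max = √[f_tx² + (f_v + f_ty)²] = √[816.6² + (325.6 + 588.7)²] = 1226 N/mm.
Capacity per unit length: r_n/Ω = (1/2.0) × 0.6 × 620 × (0.707 × 8) = 1052 N/mm.
1226 > 1052 → NOT adequate.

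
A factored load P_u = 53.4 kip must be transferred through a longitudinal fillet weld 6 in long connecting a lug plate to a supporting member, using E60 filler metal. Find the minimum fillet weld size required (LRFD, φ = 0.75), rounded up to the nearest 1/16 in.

w = 1/2 in

E60XX → F_EXX = 60 ksi.
Total weld length L = 6 in.
Required throat t_e = P_u / (φ × 0.6 F_EXX × L) = 53.4 / (0.75 × 0.6 × 60 × 6) = 0.3296 in.
Required leg w = t_e / 0.707 = 0.4662 in → use 1/2 in.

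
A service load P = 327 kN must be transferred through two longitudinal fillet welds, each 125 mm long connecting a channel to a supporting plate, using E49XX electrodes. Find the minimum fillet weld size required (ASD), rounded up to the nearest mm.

E49XX → F_EXX = 490 MPa.
Total weld length L = 250 mm.
Required throat t_e = P × Ω / (0.6 F_EXX × L) = 327 × 2.0 / (0.6 × 490 × 250 × 10⁻³) = 8.898 mm.
Required leg w = t_e / 0.707 = 12.59 mm → use 13 mm.

w = 13 mm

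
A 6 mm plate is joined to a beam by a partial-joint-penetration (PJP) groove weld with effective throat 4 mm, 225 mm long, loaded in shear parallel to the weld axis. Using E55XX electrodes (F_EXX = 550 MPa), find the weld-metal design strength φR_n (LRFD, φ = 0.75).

φR_n ≈ 223 kN

Effective throat (given) t_e = 4 mm.
A_we = 4 × 225 = 900 mm².
F_nw = 0.6 F_EXX = 330 MPa.
φR_n = 0.75 × 330 × 900 × 10⁻³ = 222.8 kN.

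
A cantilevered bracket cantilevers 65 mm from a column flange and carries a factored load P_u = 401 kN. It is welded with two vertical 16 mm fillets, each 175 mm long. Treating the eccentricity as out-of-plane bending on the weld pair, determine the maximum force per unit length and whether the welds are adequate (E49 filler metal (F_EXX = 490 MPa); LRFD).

L_w = 2 × 175 = 350 mm; section modulus (unit throat) S = 2 × L²/6 = 10210 mm².
Direct shear f_v = P/L_w = 401×10³/350 = 1146 N/mm.
Moment M = P × e = 401×10³ × 65 = 26065000 N·mm; bending f_b = M/S = 2553 N/mm.
f_max = √(f_v² + f_b²) = √(1146² + 2553²) = 2799 N/mm.
φr_n = 0.75 × 0.6 × 490 × (0.707 × 16) = 2494 N/mm → NOT adequate.

f_max ≈ 2800 N/mm; NOT adequate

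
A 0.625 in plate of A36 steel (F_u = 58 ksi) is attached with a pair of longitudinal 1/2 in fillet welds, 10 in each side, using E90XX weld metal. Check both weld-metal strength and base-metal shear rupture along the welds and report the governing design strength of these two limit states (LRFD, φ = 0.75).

E90XX → F_EXX = 90 ksi.
t_e = 0.707 × 0.5 = 0.3535 in; L = 20 in.
Weld metal: φR_n = 0.75 × 0.6 × 90 × 0.3535 × 20 = 286.3 kip.
Base metal (shear rupture): φR_n = 0.75 × 0.6 × 58 × 0.625 × 20 = 326.2 kip.
Governing: weld metal.

φR_n ≈ 286 kip (weld metal governs)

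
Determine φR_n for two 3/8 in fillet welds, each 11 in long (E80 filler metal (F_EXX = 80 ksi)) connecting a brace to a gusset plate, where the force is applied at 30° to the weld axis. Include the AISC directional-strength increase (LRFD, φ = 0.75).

φR_n ≈ 247 kip

t_e = 0.707 × 0.375 = 0.2651 in; A_we = 0.2651 × 22 = 5.833 in².
Directional factor: 1.0 + 0.5 sin^1.5(30°) = 1.177.
F_nw = 0.6 × 80 × 1.177 = 56.49 ksi.
φR_n = 0.75 × 56.49 × 5.833 = 247.1 kip.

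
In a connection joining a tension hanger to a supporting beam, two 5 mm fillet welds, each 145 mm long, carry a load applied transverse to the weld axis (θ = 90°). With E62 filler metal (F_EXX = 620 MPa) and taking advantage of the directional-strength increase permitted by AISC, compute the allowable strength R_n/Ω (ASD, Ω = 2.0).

t_e = 0.707 × 5 = 3.535 mm; A_we = 3.535 × 290 = 1025 mm².
Directional factor: 1.0 + 0.5 sin^1.5(90°) = 1.5.
F_nw = 0.6 × 620 × 1.5 = 558 MPa.
R_n/Ω = (558 × 1025) / 2.0 × 10⁻³ = 286 kN.

R_n/Ω ≈ 286 kN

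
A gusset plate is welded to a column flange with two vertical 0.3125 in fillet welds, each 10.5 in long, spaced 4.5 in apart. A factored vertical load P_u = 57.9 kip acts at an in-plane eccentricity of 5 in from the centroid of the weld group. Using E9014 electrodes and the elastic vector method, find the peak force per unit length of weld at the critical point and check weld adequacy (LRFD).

E90XX → F_EXX = 90 ksi.
Total weld length L_w = 21 in. Treat welds as unit-width lines.
Polar moment about centroid: J = 2[d³/12 + d(b/2)²] = 2[10.5³/12 + 10.5×2.25²] = 299.2 in³.
Direct shear f_v = P/L_w = 57.9 / 21 = 2.757 kip/in (vertical).
Torsion M = P·e = 57.9 × 5 = 289.5 kip·in.
Critical point at (x, y) = (2.25, 5.25) from centroid. f_tx = M·y/J = 5.079 kip/in; f_ty = M·x/J = 2.177 kip/in.
Resultant f_max = √[f_tx² + (f_v + f_ty)²] = √[5.079² + (2.757 + 2.177)²] = 7.081 kip/in.
Capacity per unit length: φr_n = 0.75 × 0.6 × 90 × (0.707 × 0.3125) = 8.948 kip/in.
7.081 ≤ 8.948 → adequate.

f_max ≈ 7.08 kip/in; adequate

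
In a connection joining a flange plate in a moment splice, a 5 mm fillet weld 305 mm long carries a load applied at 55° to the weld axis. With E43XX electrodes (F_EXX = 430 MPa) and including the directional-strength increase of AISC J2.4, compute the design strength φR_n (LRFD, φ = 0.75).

φR_n ≈ 286 kN

t_e = 0.707 × 5 = 3.535 mm; A_we = 3.535 × 305 = 1078 mm².
Directional factor: 1.0 + 0.5 sin^1.5(55°) = 1.371.
F_nw = 0.6 × 430 × 1.371 = 353.6 MPa.
φR_n = 0.75 × 353.6 × 1078 × 10⁻³ = 286 kN.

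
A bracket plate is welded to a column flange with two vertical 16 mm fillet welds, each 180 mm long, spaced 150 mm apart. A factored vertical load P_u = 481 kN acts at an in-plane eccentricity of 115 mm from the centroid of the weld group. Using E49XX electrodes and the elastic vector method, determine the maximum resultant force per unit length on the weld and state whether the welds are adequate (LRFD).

f_max ≈ 3190 N/mm; NOT adequate

E49XX → F_EXX = 490 MPa.
Total weld length L_w = 360 mm. Treat welds as unit-width lines.
Polar moment about centroid: J = 2[d³/12 + d(b/2)²] = 2[180³/12 + 180×75²] = 2997000 mm³.
Direct shear f_v = P/L_w = 481×10³ / 360 = 1336 N/mm (vertical).
Torsion M = P·e = 481×10³ × 115 = 55315000 N·mm.
Critical point at (x, y) = (75, 90) from centroid. f_tx = M·y/J = 1661 N/mm; f_ty = M·x/J = 1384 N/mm.
Resultant f_max = √[f_tx² + (f_v + f_ty)²] = √[1661² + (1336 + 1384)²] = 3187 N/mm.
Capacity per unit length: φr_n = 0.75 × 0.6 × 490 × (0.707 × 16) = 2494 N/mm.
3187 > 2494 → NOT adequate.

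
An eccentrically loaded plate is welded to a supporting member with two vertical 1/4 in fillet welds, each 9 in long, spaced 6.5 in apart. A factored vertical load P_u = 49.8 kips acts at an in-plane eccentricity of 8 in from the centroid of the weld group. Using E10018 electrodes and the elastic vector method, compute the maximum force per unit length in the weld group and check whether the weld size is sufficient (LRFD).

E100XX → F_EXX = 100 ksi.
Total weld length L_w = 18 in. Treat welds as unit-width lines.
Polar moment about centroid: J = 2[d³/12 + d(b/2)²] = 2[9³/12 + 9×3.25²] = 311.6 in³.
Direct shear f_v = P/L_w = 49.8 / 18 = 2.767 kip/in (vertical).
Torsion M = P·e = 49.8 × 8 = 398.4 kip·in.
Critical point at (x, y) = (3.25, 4.5) from centroid. f_tx = M·y/J = 5.753 kip/in; f_ty = M·x/J = 4.155 kip/in.
Resultant f_max = √[f_tx² + (f_v + f_ty)²] = √[5.753² + (2.767 + 4.155)²] = 9 kip/in.
Capacity per unit length: φr_n = 0.75 × 0.6 × 100 × (0.707 × 0.25) = 7.954 kip/in.
9 > 7.954 → NOT adequate.

f_max ≈ 9 kip/in; NOT adequate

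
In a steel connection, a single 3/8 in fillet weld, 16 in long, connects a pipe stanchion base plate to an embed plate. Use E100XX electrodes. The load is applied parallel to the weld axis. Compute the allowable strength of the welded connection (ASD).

E100XX → F_EXX = 100 ksi.
Effective throat t_e = 0.707 × 0.375 = 0.2651 in.
Total length L = 16 in; A_we = 0.2651 × 16 = 4.242 in².
F_nw = 0.6 F_EXX = 0.6 × 100 = 60 ksi.
R_n = 60 × 4.242 = 254.5 kips; R_n/Ω = 254.5/2.0 = 127.3 kips.

R_n/Ω ≈ 127 kips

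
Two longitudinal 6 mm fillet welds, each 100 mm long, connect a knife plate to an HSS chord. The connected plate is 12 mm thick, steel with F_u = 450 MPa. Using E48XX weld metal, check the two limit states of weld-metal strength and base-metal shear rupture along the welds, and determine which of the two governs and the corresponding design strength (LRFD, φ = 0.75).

E48XX → F_EXX = 480 MPa.
t_e = 0.707 × 6 = 4.242 mm; L = 200 mm.
Weld metal: φR_n = 0.75 × 0.6 × 480 × 4.242 × 200 × 10⁻³ = 183.3 kN.
Base metal (shear rupture): φR_n = 0.75 × 0.6 × 450 × 12 × 200 × 10⁻³ = 486 kN.
Governing: weld metal.

φR_n ≈ 183 kN (weld metal governs)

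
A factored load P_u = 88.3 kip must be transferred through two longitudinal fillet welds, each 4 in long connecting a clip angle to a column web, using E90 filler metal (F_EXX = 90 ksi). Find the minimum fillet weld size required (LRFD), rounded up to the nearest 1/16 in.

w = 7/16 in

Total weld length L = 8 in.
Required throat t_e = P_u / (φ × 0.6 F_EXX × L) = 88.3 / (0.75 × 0.6 × 90 × 8) = 0.2725 in.
Required leg w = t_e / 0.707 = 0.3855 in → use 7/16 in.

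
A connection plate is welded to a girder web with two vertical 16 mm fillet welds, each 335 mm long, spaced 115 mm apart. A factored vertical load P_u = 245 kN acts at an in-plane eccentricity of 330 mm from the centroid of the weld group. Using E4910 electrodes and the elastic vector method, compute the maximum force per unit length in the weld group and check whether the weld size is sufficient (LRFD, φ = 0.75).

f_max ≈ 1840 N/mm; adequate

E49XX → F_EXX = 490 MPa.
Total weld length L_w = 670 mm. Treat welds as unit-width lines.
Polar moment about centroid: J = 2[d³/12 + d(b/2)²] = 2[335³/12 + 335×57.5²] = 8481000 mm³.
Direct shear f_v = P/L_w = 245×10³ / 670 = 365.7 N/mm (vertical).
Torsion M = P·e = 245×10³ × 330 = 80850000 N·mm.
Critical point at (x, y) = (57.5, 167.5) from centroid. f_tx = M·y/J = 1597 N/mm; f_ty = M·x/J = 548.1 N/mm.
Resultant f_max = √[f_tx² + (f_v + f_ty)²] = √[1597² + (365.7 + 548.1)²] = 1840 N/mm.
Capacity per unit length: φr_n = 0.75 × 0.6 × 490 × (0.707 × 16) = 2494 N/mm.
1840 ≤ 2494 → adequate.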